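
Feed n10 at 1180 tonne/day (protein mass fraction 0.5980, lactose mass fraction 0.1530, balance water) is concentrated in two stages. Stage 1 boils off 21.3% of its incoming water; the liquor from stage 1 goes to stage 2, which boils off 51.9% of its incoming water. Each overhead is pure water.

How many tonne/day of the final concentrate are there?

997.4 tonne/day

water in feed = 1180×0.249 = 293.82 tonne/day.
After stage 1: water left = (1−0.213)×293.82 = 231.24; stream total = 1117.4 tonne/day.
After stage 2: water left = (1−0.519)×231.24 = 111.22; final concentrate = 997.4 tonne/day.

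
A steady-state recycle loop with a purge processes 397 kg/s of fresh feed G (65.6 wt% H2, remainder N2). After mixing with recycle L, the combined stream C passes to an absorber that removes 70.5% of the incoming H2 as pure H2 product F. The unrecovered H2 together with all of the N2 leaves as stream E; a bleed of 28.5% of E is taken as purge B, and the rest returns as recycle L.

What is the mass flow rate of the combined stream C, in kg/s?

809.2 kg/s

N2 enters only via G and leaves only via the purge: 397×0.344 = 0.285×(N2 in E), and the absorber passes all N2, so N2 in C = N2 in E = 479.19 kg/s.
H2 in C: m_A = 397×0.656 + (1−0.285)·(1−0.705)·m_A, so m_A = 260.43/0.7891 = 330.05 kg/s.
C = 330.05 + 479.19 = 809.23 kg/s.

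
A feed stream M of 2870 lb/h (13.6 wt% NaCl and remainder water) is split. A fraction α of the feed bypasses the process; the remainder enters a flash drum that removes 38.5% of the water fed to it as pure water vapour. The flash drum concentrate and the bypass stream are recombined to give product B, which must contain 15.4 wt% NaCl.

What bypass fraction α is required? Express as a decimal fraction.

All 2870×0.136 = 390.32 lb/h of NaCl reaches B, so B = 390.32/0.154 = 2534.5 lb/h and vapour = 335.45 lb/h.
The evaporator receives (1−α)·2870 of feed at 0.864 water and removes 0.385 of that water:
0.385×0.864×(1−α)×2870 = 335.45
(1−α) = 335.45/954.68 = 0.3514;  α = 0.6486.

0.649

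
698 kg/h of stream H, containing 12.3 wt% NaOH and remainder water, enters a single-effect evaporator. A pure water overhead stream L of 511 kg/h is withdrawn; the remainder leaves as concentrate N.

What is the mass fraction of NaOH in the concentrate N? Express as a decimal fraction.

0.459

NaOH is not removed: 698×0.123 = 85.854 kg/h of NaOH enters N.
Concentrate = 698 − 511 = 187 kg/h.
Mass fraction = 85.854/187 = 0.459.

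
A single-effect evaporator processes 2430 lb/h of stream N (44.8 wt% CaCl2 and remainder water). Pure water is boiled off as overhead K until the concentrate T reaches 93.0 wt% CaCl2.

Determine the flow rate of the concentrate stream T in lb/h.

CaCl2 is conserved: 2430×0.448 = 1088.6 lb/h all reports to the concentrate.
Concentrate = 1088.6/(target fraction) = 1170.6 lb/h.

1171 lb/h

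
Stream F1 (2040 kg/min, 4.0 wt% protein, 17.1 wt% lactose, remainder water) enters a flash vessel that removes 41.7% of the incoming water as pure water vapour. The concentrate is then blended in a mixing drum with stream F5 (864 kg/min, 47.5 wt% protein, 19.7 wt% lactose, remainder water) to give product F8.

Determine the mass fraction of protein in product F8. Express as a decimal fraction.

0.2203

Vapour removed = 0.417×0.789×2040 = 671.19 kg/min; concentrate = 1368.8 kg/min.
protein reaching the mixer = 81.6 (from concentrate) + 864×0.475 = 492 kg/min.
Product flow = 1368.8 + 864 = 2232.8 kg/min; protein fraction = 0.2203.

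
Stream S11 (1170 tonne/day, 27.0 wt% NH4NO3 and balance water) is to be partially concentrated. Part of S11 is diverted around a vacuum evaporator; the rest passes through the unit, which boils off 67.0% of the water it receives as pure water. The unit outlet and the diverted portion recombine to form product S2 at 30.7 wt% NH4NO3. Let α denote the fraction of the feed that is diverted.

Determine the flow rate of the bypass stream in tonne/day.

All 1170×0.270 = 315.9 tonne/day of NH4NO3 reaches S2, so S2 = 315.9/0.307 = 1029 tonne/day and vapour = 141.01 tonne/day.
The evaporator receives (1−α)·1170 of feed at 0.730 water and removes 0.670 of that water:
0.670×0.730×(1−α)×1170 = 141.01
(1−α) = 141.01/572.25 = 0.2464;  α = 0.7536.
Bypass flow = 0.7536×1170 = 881.7 tonne/day.

881.7 tonne/day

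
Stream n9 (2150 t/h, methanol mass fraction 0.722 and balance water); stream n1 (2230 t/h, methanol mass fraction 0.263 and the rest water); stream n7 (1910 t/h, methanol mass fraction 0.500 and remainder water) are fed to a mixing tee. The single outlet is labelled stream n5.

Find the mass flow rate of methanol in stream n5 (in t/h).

methanol out = methanol in = 2150×0.722 + 2230×0.263 + 1910×0.500 = 3093.8 t/h.

3094 t/h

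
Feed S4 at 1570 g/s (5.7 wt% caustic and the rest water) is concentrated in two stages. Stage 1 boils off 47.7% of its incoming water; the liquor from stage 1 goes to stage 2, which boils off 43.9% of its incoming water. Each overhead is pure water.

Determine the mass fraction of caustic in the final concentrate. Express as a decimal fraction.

water in feed = 1570×0.943 = 1480.5 g/s.
After stage 1: water left = (1−0.477)×1480.5 = 774.31; stream total = 863.8 g/s.
After stage 2: water left = (1−0.439)×774.31 = 434.39; final concentrate = 523.88 g/s.
caustic fraction = 89.49/523.88 = 0.171.

0.171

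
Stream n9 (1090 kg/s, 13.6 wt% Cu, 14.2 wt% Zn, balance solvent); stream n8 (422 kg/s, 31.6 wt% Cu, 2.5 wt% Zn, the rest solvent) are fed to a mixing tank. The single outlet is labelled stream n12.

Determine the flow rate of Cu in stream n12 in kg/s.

281.6 kg/s

Cu out = Cu in = 1090×0.136 + 422×0.316 = 281.59 kg/s.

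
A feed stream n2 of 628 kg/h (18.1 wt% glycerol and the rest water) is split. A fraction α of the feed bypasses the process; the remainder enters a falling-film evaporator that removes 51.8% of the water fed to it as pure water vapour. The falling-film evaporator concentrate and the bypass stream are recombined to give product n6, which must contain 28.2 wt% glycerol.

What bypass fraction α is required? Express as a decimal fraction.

0.156

All 628×0.181 = 113.67 kg/h of glycerol reaches n6, so n6 = 113.67/0.282 = 403.08 kg/h and vapour = 224.92 kg/h.
The evaporator receives (1−α)·628 of feed at 0.819 water and removes 0.518 of that water:
0.518×0.819×(1−α)×628 = 224.92
(1−α) = 224.92/266.42 = 0.8442;  α = 0.1558.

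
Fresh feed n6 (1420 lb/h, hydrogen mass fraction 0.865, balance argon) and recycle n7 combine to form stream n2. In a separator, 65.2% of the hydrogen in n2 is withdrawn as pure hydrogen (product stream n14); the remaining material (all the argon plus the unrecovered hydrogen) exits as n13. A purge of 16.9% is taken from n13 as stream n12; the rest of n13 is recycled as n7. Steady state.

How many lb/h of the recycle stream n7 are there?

1442 lb/h

argon enters only via n6 and leaves only via the purge: 1420×0.135 = 0.169×(argon in n13), and the separator passes all argon, so argon in n2 = argon in n13 = 1134.3 lb/h.
hydrogen in n2: m_A = 1420×0.865 + (1−0.169)·(1−0.652)·m_A, so m_A = 1228.3/0.7108 = 1728 lb/h.
n13 = (1−0.652)×1728 + 1134.3 = 1735.7 lb/h.
Recycle n7 = (1−0.169)×1735.7 = 1442.3 lb/h.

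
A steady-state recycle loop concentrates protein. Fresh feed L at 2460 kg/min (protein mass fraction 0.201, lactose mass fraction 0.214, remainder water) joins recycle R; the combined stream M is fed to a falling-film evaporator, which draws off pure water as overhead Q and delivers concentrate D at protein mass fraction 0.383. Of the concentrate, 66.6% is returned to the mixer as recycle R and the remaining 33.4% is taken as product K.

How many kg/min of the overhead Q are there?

1169 kg/min

Overall protein balance (none leaves overhead): protein in fresh feed = protein in product, i.e. 2460×0.201 = (1−0.666)·D·0.383.
D = 494.46/(0.383×0.334) = 3865.3 kg/min.
Recycle R = 0.666×3865.3 = 2574.3 kg/min.
Combined feed M = 2460 + 2574.3 = 5034.3 kg/min.
Overhead Q = M − D = 5034.3 − 3865.3 = 1169 kg/min.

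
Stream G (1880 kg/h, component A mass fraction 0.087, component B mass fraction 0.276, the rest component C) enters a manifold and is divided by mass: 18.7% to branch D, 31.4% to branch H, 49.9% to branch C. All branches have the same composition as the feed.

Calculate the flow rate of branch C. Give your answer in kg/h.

938.1 kg/h

Branch C flow = 0.499×1880 = 938.12 kg/h.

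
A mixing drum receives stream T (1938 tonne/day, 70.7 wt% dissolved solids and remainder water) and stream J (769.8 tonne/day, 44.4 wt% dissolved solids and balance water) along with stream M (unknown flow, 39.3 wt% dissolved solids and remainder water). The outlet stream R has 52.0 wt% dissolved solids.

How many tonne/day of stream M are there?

2393 tonne/day

Let M be the unknown flow. Total out = 2707.8 + M.
dissolved solids balance: 1712 + 0.393·M = 0.520·(2707.8 + M)
(0.393 − 0.520)·M = 0.520×2707.8 − 1712 = -303.9
M = -303.9 / -0.127 = 2392.9 tonne/day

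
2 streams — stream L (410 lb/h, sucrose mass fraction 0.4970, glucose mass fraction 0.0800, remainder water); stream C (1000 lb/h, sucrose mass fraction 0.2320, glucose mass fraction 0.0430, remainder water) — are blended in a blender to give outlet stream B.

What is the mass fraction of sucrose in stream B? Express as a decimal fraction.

Total flow out = 410 + 1000 = 1410 lb/h.
sucrose in = 410×0.497 + 1000×0.232 = 435.77 lb/h.
sucrose mass fraction in B = 435.77/1410 = 0.3091.

0.3091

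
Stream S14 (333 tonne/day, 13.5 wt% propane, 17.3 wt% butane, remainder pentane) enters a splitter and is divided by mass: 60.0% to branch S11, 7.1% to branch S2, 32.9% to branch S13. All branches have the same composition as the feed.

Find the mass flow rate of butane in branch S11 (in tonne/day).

Branch S11 total = 0.600×333 = 199.8 tonne/day.
butane in S11 = 0.173×199.8 = 34.565 tonne/day.

34.57 tonne/day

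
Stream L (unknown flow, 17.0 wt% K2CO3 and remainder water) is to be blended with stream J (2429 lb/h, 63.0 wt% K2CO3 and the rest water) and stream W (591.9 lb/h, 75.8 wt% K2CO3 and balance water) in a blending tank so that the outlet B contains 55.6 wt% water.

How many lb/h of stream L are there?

2327 lb/h

Let L be the unknown flow. Total out = 3020.9 + L.
water balance: 1042 + 0.830·L = 0.556·(3020.9 + L)
(0.830 − 0.556)·L = 0.556×3020.9 − 1042 = 637.65
L = 637.65 / 0.274 = 2327.2 lb/h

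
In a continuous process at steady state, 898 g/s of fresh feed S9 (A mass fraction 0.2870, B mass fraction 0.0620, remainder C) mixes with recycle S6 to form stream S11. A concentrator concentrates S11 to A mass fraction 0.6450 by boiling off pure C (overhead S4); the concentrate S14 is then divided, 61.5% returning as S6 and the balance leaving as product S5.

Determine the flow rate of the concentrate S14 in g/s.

1038 g/s

Overall A balance (none leaves overhead): A in fresh feed = A in product, i.e. 898×0.287 = (1−0.615)·S14·0.645.
S14 = 257.73/(0.645×0.385) = 1037.9 g/s.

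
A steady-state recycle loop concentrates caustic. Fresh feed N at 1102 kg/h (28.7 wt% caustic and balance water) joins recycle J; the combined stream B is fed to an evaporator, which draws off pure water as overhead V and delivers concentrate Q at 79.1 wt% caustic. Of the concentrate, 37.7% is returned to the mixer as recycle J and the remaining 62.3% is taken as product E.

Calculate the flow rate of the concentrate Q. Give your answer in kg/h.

Overall caustic balance (none leaves overhead): caustic in fresh feed = caustic in product, i.e. 1102×0.287 = (1−0.377)·Q·0.791.
Q = 316.27/(0.791×0.623) = 641.8 kg/h.

641.8 kg/h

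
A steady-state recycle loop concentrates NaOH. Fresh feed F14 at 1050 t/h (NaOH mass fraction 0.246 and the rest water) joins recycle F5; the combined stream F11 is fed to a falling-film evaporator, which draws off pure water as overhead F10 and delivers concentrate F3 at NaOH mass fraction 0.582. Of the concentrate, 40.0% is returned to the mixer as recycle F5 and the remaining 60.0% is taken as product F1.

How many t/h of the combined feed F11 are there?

Overall NaOH balance (none leaves overhead): NaOH in fresh feed = NaOH in product, i.e. 1050×0.246 = (1−0.400)·F3·0.582.
F3 = 258.3/(0.582×0.600) = 739.69 t/h.
Recycle F5 = 0.400×739.69 = 295.88 t/h.
Combined feed F11 = 1050 + 295.88 = 1345.9 t/h.

1346 t/h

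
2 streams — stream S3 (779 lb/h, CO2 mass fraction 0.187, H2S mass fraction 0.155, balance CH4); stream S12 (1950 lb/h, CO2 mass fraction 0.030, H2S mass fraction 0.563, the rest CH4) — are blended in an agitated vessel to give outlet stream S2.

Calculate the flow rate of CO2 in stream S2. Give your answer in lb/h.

204.2 lb/h

CO2 out = CO2 in = 779×0.187 + 1950×0.030 = 204.17 lb/h.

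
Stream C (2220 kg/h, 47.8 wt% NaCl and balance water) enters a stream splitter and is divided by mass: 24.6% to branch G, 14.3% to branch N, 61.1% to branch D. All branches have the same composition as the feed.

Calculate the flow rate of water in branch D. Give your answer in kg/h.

708.1 kg/h

Branch D total = 0.611×2220 = 1356.4 kg/h.
water in D = 0.522×1356.4 = 708.05 kg/h.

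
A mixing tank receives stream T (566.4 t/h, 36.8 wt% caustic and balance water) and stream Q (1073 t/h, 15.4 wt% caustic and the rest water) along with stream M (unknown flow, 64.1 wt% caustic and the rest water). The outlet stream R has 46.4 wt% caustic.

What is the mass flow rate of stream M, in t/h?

Let M be the unknown flow. Total out = 1639.4 + M.
caustic balance: 373.68 + 0.641·M = 0.464·(1639.4 + M)
(0.641 − 0.464)·M = 0.464×1639.4 − 373.68 = 387
M = 387 / 0.177 = 2186.5 t/h

2186 t/h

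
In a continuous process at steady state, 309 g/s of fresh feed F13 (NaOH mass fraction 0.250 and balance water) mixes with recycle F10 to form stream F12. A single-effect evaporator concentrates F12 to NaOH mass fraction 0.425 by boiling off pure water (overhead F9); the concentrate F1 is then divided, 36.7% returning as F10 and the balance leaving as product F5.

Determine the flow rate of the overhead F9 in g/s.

127.2 g/s

Overall NaOH balance (none leaves overhead): NaOH in fresh feed = NaOH in product, i.e. 309×0.250 = (1−0.367)·F1·0.425.
F1 = 77.25/(0.425×0.633) = 287.15 g/s.
Recycle F10 = 0.367×287.15 = 105.38 g/s.
Combined feed F12 = 309 + 105.38 = 414.38 g/s.
Overhead F9 = F12 − F1 = 414.38 − 287.15 = 127.24 g/s.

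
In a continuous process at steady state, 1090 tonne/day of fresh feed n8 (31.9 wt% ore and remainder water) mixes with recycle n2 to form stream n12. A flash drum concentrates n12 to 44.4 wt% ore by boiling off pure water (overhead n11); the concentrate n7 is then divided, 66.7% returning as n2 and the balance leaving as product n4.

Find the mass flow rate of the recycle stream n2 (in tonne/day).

1569 tonne/day

Overall ore balance (none leaves overhead): ore in fresh feed = ore in product, i.e. 1090×0.319 = (1−0.667)·n7·0.444.
n7 = 347.71/(0.444×0.333) = 2351.7 tonne/day.
Recycle n2 = 0.667×2351.7 = 1568.6 tonne/day.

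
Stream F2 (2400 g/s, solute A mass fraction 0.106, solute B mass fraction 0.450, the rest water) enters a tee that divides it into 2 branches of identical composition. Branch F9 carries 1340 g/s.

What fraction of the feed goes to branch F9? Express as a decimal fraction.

0.558

Fraction to F9 = 1340/2400 = 0.5583.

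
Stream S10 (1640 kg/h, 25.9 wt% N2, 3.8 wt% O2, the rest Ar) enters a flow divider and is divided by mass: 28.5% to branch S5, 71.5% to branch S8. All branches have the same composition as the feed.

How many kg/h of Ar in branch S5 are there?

328.6 kg/h

Branch S5 total = 0.285×1640 = 467.4 kg/h.
Ar in S5 = 0.703×467.4 = 328.58 kg/h.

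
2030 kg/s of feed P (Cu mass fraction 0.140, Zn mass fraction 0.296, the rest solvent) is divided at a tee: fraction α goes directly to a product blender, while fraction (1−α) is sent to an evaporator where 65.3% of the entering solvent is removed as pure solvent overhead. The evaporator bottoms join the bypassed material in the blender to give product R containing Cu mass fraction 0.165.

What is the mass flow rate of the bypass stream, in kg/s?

1195 kg/s

All 2030×0.140 = 284.2 kg/s of Cu reaches R, so R = 284.2/0.165 = 1722.4 kg/s and vapour = 307.58 kg/s.
The evaporator receives (1−α)·2030 of feed at 0.564 solvent and removes 0.653 of that solvent:
0.653×0.564×(1−α)×2030 = 307.58
(1−α) = 307.58/747.63 = 0.4114;  α = 0.5886.
Bypass flow = 0.5886×2030 = 1194.9 kg/s.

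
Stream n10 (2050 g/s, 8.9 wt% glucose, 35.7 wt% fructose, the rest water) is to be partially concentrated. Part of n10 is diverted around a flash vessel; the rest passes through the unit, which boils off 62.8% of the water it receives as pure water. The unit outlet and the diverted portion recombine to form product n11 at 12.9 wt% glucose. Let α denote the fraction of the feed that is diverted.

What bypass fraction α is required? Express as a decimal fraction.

All 2050×0.089 = 182.45 g/s of glucose reaches n11, so n11 = 182.45/0.129 = 1414.3 g/s and vapour = 635.66 g/s.
The evaporator receives (1−α)·2050 of feed at 0.554 water and removes 0.628 of that water:
0.628×0.554×(1−α)×2050 = 635.66
(1−α) = 635.66/713.22 = 0.8913;  α = 0.1087.

0.109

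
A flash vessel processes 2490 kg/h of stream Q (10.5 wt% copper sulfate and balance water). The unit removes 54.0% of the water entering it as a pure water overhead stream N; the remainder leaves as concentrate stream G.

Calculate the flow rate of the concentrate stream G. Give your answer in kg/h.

1287 kg/h

water entering = 2490×0.895 = 2228.6 kg/h; overhead removed = 0.540×2228.6 = 1203.4 kg/h.
Concentrate = 2490 − 1203.4 = 1286.6 kg/h.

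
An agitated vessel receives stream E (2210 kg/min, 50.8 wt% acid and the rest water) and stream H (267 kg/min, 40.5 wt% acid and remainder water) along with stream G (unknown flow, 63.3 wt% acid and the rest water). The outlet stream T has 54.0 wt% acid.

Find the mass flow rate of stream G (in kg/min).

1148 kg/min

Let G be the unknown flow. Total out = 2477 + G.
acid balance: 1230.8 + 0.633·G = 0.540·(2477 + G)
(0.633 − 0.540)·G = 0.540×2477 − 1230.8 = 106.77
G = 106.77 / 0.093 = 1148 kg/min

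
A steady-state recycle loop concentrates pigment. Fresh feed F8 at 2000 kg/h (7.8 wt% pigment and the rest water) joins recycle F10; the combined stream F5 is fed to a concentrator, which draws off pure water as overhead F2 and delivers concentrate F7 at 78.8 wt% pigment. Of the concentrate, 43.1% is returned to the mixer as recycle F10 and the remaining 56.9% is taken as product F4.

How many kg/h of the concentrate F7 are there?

Overall pigment balance (none leaves overhead): pigment in fresh feed = pigment in product, i.e. 2000×0.078 = (1−0.431)·F7·0.788.
F7 = 156/(0.788×0.569) = 347.93 kg/h.

347.9 kg/h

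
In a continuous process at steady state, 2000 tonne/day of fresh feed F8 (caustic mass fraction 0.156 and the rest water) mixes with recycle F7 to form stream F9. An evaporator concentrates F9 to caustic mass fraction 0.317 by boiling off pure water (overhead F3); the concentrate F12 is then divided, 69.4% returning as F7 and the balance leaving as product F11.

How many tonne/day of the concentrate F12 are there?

Overall caustic balance (none leaves overhead): caustic in fresh feed = caustic in product, i.e. 2000×0.156 = (1−0.694)·F12·0.317.
F12 = 312/(0.317×0.306) = 3216.4 tonne/day.

3216 tonne/day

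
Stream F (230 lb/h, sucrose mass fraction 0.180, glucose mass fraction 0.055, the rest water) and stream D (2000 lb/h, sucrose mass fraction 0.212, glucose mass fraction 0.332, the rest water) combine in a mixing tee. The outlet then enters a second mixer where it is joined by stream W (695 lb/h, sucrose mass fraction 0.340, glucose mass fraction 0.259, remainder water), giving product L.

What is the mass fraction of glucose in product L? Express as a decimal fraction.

0.293

Overall, product flow = 2925 lb/h.
glucose in = 230×0.055 + 2000×0.332 + 695×0.259 = 856.65 lb/h.
glucose fraction in L = 0.293.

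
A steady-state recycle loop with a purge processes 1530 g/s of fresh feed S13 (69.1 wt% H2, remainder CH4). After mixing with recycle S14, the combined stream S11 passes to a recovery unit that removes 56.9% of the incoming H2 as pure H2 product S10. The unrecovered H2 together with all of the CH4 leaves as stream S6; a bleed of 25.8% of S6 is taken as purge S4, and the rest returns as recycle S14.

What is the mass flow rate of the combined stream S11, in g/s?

CH4 enters only via S13 and leaves only via the purge: 1530×0.309 = 0.258×(CH4 in S6), and the recovery unit passes all CH4, so CH4 in S11 = CH4 in S6 = 1832.4 g/s.
H2 in S11: m_A = 1530×0.691 + (1−0.258)·(1−0.569)·m_A, so m_A = 1057.2/0.6802 = 1554.3 g/s.
S11 = 1554.3 + 1832.4 = 3386.7 g/s.

3387 g/s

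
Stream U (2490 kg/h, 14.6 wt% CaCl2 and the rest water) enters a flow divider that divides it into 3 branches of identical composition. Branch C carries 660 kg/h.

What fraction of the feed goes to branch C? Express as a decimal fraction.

Fraction to C = 660/2490 = 0.2651.

0.265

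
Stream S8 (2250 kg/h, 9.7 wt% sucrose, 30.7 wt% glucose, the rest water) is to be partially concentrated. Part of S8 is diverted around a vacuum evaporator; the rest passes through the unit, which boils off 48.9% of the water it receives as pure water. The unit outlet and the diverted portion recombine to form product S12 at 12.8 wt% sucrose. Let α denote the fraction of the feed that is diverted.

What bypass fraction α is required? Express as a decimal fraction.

All 2250×0.097 = 218.25 kg/h of sucrose reaches S12, so S12 = 218.25/0.128 = 1705.1 kg/h and vapour = 544.92 kg/h.
The evaporator receives (1−α)·2250 of feed at 0.596 water and removes 0.489 of that water:
0.489×0.596×(1−α)×2250 = 544.92
(1−α) = 544.92/655.75 = 0.8310;  α = 0.1690.

0.169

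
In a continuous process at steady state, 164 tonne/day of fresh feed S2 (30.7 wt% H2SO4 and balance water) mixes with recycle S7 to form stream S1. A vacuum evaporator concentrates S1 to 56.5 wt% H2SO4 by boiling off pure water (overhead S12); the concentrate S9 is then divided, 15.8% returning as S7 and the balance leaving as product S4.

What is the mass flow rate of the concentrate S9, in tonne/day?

Overall H2SO4 balance (none leaves overhead): H2SO4 in fresh feed = H2SO4 in product, i.e. 164×0.307 = (1−0.158)·S9·0.565.
S9 = 50.348/(0.565×0.842) = 105.83 tonne/day.

105.8 tonne/day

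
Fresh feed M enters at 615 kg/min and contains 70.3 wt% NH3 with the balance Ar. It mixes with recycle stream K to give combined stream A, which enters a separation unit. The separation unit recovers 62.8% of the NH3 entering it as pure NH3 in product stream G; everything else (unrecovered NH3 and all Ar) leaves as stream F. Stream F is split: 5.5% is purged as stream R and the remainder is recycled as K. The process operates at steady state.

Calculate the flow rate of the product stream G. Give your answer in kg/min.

NH3 in A: m_A = 615×0.703 + (1−0.055)·(1−0.628)·m_A, so m_A = 432.34/0.6485 = 666.73 kg/min.
Product G = 0.628×666.73 = 418.7 kg/min.

418.7 kg/min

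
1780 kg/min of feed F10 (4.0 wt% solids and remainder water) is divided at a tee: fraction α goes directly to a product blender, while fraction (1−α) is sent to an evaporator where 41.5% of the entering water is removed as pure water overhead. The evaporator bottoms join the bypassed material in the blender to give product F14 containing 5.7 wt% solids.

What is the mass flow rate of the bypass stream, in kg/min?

All 1780×0.040 = 71.2 kg/min of solids reaches F14, so F14 = 71.2/0.057 = 1249.1 kg/min and vapour = 530.88 kg/min.
The evaporator receives (1−α)·1780 of feed at 0.960 water and removes 0.415 of that water:
0.415×0.960×(1−α)×1780 = 530.88
(1−α) = 530.88/709.15 = 0.7486;  α = 0.2514.
Bypass flow = 0.2514×1780 = 447.48 kg/min.

447.5 kg/min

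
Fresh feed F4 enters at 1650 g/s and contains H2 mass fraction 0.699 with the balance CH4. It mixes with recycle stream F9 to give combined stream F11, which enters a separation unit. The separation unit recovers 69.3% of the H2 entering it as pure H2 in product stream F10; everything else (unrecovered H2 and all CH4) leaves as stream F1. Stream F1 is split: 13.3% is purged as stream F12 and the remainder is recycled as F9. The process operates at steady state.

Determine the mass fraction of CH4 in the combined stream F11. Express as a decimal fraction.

0.704

CH4 enters only via F4 and leaves only via the purge: 1650×0.301 = 0.133×(CH4 in F1), and the separation unit passes all CH4, so CH4 in F11 = CH4 in F1 = 3734.2 g/s.
H2 in F11: m_A = 1650×0.699 + (1−0.133)·(1−0.693)·m_A, so m_A = 1153.3/0.7338 = 1571.7 g/s.
F11 = 1571.7 + 3734.2 = 5305.9 g/s.
CH4 fraction in F11 = 3734.2/5305.9 = 0.704.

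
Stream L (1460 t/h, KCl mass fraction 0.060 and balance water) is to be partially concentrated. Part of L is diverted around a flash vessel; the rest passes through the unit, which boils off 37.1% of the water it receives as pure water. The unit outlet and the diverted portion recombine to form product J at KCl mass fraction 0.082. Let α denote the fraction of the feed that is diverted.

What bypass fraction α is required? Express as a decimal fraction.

All 1460×0.060 = 87.6 t/h of KCl reaches J, so J = 87.6/0.082 = 1068.3 t/h and vapour = 391.71 t/h.
The evaporator receives (1−α)·1460 of feed at 0.940 water and removes 0.371 of that water:
0.371×0.940×(1−α)×1460 = 391.71
(1−α) = 391.71/509.16 = 0.7693;  α = 0.2307.

0.231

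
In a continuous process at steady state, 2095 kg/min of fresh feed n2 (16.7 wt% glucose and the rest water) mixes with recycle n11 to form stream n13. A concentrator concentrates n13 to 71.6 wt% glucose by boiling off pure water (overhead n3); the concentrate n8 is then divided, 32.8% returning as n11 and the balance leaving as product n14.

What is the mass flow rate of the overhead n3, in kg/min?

1606 kg/min

Overall glucose balance (none leaves overhead): glucose in fresh feed = glucose in product, i.e. 2095×0.167 = (1−0.328)·n8·0.716.
n8 = 349.87/(0.716×0.672) = 727.14 kg/min.
Recycle n11 = 0.328×727.14 = 238.5 kg/min.
Combined feed n13 = 2095 + 238.5 = 2333.5 kg/min.
Overhead n3 = n13 − n8 = 2333.5 − 727.14 = 1606.4 kg/min.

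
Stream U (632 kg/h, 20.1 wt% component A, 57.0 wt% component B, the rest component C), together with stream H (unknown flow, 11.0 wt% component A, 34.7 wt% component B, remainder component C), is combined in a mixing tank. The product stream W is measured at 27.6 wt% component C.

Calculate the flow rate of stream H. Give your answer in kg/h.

Let H be the unknown flow. Total out = 632 + H.
component C balance: 144.73 + 0.543·H = 0.276·(632 + H)
(0.543 − 0.276)·H = 0.276×632 − 144.73 = 29.704
H = 29.704 / 0.267 = 111.25 kg/h

111.3 kg/h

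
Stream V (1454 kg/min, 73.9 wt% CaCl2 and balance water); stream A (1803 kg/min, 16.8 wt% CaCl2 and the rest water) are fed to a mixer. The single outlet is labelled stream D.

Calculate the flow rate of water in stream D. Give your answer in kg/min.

1880 kg/min

water out = water in = 1454×0.261 + 1803×0.832 = 1879.6 kg/min.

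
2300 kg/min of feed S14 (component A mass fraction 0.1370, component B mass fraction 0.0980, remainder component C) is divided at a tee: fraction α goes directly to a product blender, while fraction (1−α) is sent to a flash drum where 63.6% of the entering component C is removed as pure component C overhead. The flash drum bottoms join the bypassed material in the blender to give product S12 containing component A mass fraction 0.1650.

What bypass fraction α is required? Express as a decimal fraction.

All 2300×0.137 = 315.1 kg/min of component A reaches S12, so S12 = 315.1/0.165 = 1909.7 kg/min and vapour = 390.3 kg/min.
The evaporator receives (1−α)·2300 of feed at 0.765 component C and removes 0.636 of that component C:
0.636×0.765×(1−α)×2300 = 390.3
(1−α) = 390.3/1119 = 0.3488;  α = 0.6512.

0.651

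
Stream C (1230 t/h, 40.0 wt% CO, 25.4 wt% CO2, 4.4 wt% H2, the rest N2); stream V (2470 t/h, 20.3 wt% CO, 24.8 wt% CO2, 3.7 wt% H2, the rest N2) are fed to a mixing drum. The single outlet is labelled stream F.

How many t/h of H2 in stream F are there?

145.5 t/h

H2 out = H2 in = 1230×0.044 + 2470×0.037 = 145.51 t/h.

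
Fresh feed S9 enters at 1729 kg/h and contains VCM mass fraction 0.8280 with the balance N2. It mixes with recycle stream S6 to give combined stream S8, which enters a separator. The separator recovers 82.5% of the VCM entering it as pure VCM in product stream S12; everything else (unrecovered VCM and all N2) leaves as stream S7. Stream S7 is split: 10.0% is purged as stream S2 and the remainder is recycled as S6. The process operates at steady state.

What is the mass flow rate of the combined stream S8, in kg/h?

4673 kg/h

N2 enters only via S9 and leaves only via the purge: 1729×0.172 = 0.100×(N2 in S7), and the separator passes all N2, so N2 in S8 = N2 in S7 = 2973.9 kg/h.
VCM in S8: m_A = 1729×0.828 + (1−0.100)·(1−0.825)·m_A, so m_A = 1431.6/0.8425 = 1699.2 kg/h.
S8 = 1699.2 + 2973.9 = 4673.1 kg/h.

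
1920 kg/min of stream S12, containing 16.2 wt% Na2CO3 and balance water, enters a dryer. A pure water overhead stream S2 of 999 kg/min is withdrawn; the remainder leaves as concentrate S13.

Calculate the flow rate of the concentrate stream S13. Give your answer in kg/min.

Concentrate = 1920 − 999 = 921 kg/min.

921 kg/min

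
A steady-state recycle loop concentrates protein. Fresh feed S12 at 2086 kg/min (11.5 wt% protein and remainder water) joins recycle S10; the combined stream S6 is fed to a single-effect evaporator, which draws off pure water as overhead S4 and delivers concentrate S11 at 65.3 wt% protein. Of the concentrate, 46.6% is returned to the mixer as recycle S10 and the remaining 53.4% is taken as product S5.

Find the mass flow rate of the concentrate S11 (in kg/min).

688 kg/min

Overall protein balance (none leaves overhead): protein in fresh feed = protein in product, i.e. 2086×0.115 = (1−0.466)·S11·0.653.
S11 = 239.89/(0.653×0.534) = 687.95 kg/min.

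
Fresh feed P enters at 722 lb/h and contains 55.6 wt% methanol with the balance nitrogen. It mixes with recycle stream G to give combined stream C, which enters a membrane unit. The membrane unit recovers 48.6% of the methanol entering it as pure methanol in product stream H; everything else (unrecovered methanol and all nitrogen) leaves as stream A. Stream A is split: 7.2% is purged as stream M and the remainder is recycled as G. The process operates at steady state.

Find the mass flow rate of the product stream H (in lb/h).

methanol in C: m_A = 722×0.556 + (1−0.072)·(1−0.486)·m_A, so m_A = 401.43/0.5230 = 767.54 lb/h.
Product H = 0.486×767.54 = 373.03 lb/h.

373 lb/h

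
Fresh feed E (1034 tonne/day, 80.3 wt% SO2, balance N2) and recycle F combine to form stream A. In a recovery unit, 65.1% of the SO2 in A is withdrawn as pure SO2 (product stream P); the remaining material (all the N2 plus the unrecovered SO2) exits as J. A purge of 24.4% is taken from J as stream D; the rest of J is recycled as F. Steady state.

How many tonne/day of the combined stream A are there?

N2 enters only via E and leaves only via the purge: 1034×0.197 = 0.244×(N2 in J), and the recovery unit passes all N2, so N2 in A = N2 in J = 834.83 tonne/day.
SO2 in A: m_A = 1034×0.803 + (1−0.244)·(1−0.651)·m_A, so m_A = 830.3/0.7362 = 1127.9 tonne/day.
A = 1127.9 + 834.83 = 1962.7 tonne/day.

1963 tonne/day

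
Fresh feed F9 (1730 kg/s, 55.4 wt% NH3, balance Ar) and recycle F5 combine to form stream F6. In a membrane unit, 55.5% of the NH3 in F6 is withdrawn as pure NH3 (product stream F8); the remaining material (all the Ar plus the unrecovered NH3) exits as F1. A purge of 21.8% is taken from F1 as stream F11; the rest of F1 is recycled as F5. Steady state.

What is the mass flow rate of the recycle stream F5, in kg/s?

Ar enters only via F9 and leaves only via the purge: 1730×0.446 = 0.218×(Ar in F1), and the membrane unit passes all Ar, so Ar in F6 = Ar in F1 = 3539.4 kg/s.
NH3 in F6: m_A = 1730×0.554 + (1−0.218)·(1−0.555)·m_A, so m_A = 958.42/0.6520 = 1469.9 kg/s.
F1 = (1−0.555)×1469.9 + 3539.4 = 4193.5 kg/s.
Recycle F5 = (1−0.218)×4193.5 = 3279.3 kg/s.

3279 kg/s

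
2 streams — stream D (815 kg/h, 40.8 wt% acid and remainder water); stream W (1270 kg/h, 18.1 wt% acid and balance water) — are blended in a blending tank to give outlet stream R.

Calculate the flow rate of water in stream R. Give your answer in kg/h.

1523 kg/h

water out = water in = 815×0.592 + 1270×0.819 = 1522.6 kg/h.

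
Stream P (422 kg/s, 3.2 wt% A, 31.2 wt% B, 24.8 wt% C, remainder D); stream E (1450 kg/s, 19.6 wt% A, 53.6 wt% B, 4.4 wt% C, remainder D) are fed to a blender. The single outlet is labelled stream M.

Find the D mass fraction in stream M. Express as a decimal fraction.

Total flow out = 422 + 1450 = 1872 kg/s.
D in = 422×0.408 + 1450×0.224 = 496.98 kg/s.
D mass fraction in M = 496.98/1872 = 0.265.

0.265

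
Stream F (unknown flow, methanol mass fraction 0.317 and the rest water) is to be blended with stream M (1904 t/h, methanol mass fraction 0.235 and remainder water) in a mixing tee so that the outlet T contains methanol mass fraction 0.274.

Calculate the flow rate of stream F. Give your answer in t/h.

Let F be the unknown flow. Total out = 1904 + F.
methanol balance: 447.44 + 0.317·F = 0.274·(1904 + F)
(0.317 − 0.274)·F = 0.274×1904 − 447.44 = 74.256
F = 74.256 / 0.043 = 1726.9 t/h

1727 t/h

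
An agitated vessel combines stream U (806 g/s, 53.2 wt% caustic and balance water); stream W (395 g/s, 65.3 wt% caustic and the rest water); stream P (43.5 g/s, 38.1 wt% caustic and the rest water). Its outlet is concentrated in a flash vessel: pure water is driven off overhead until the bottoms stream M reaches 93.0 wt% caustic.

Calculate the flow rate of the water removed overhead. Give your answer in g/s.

caustic entering = 806×0.532 + 395×0.653 + 43.5×0.381 = 703.3 g/s.
All caustic reports to M, so M = 703.3/0.930 = 756.24 g/s.
Total feed = 1244.5 g/s; overhead = 1244.5 − 756.24 = 488.26 g/s.

488.3 g/s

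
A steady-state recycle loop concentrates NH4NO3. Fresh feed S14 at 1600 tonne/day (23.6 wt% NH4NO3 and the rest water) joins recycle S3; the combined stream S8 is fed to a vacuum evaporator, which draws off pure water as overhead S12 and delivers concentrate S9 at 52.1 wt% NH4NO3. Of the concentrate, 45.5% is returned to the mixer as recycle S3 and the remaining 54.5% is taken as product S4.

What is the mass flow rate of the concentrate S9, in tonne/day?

Overall NH4NO3 balance (none leaves overhead): NH4NO3 in fresh feed = NH4NO3 in product, i.e. 1600×0.236 = (1−0.455)·S9·0.521.
S9 = 377.6/(0.521×0.545) = 1329.8 tonne/day.

1330 tonne/day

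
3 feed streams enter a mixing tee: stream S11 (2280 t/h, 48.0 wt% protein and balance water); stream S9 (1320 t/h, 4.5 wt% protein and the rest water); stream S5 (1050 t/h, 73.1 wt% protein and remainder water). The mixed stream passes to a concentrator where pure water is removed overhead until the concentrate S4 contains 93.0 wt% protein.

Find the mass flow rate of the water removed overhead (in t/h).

protein entering = 2280×0.480 + 1320×0.045 + 1050×0.731 = 1921.3 t/h.
All protein reports to S4, so S4 = 1921.3/0.930 = 2066 t/h.
Total feed = 4650 t/h; overhead = 4650 − 2066 = 2584 t/h.

2584 t/h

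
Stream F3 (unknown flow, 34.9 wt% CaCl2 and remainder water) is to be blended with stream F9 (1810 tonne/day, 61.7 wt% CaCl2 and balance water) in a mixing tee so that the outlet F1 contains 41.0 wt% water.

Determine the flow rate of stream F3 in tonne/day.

Let F3 be the unknown flow. Total out = 1810 + F3.
water balance: 693.23 + 0.651·F3 = 0.410·(1810 + F3)
(0.651 − 0.410)·F3 = 0.410×1810 − 693.23 = 48.87
F3 = 48.87 / 0.241 = 202.78 tonne/day

202.8 tonne/day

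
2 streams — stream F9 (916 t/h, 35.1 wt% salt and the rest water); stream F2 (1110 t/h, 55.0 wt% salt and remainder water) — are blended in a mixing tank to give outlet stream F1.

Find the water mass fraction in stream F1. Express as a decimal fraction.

Total flow out = 916 + 1110 = 2026 t/h.
water in = 916×0.649 + 1110×0.450 = 1094 t/h.
water mass fraction in F1 = 1094/2026 = 0.540.

0.540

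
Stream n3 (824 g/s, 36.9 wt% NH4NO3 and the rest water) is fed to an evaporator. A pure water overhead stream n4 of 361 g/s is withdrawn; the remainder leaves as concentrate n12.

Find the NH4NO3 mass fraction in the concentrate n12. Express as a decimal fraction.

NH4NO3 is not removed: 824×0.369 = 304.06 g/s of NH4NO3 enters n12.
Concentrate = 824 − 361 = 463 g/s.
Mass fraction = 304.06/463 = 0.657.

0.657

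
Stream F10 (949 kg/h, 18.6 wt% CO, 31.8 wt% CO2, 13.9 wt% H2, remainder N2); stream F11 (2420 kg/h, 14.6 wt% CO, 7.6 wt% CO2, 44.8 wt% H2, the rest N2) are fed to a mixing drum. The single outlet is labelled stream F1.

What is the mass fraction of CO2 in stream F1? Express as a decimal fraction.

0.144

Total flow out = 949 + 2420 = 3369 kg/h.
CO2 in = 949×0.318 + 2420×0.076 = 485.7 kg/h.
CO2 mass fraction in F1 = 485.7/3369 = 0.144.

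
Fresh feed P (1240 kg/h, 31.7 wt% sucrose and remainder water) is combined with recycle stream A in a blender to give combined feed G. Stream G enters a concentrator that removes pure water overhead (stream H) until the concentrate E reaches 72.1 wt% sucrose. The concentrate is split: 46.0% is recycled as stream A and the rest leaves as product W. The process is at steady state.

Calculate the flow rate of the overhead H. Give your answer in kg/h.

Overall sucrose balance (none leaves overhead): sucrose in fresh feed = sucrose in product, i.e. 1240×0.317 = (1−0.460)·E·0.721.
E = 393.08/(0.721×0.540) = 1009.6 kg/h.
Recycle A = 0.460×1009.6 = 464.42 kg/h.
Combined feed G = 1240 + 464.42 = 1704.4 kg/h.
Overhead H = G − E = 1704.4 − 1009.6 = 694.81 kg/h.

694.8 kg/h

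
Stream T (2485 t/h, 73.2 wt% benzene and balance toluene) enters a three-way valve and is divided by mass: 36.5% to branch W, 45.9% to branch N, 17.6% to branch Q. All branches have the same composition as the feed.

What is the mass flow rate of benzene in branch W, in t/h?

Branch W total = 0.365×2485 = 907.02 t/h.
benzene in W = 0.732×907.02 = 663.94 t/h.

663.9 t/h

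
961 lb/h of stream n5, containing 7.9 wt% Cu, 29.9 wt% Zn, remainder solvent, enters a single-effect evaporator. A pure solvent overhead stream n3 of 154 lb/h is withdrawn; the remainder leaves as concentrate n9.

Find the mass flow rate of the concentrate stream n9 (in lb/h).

807 lb/h

Concentrate = 961 − 154 = 807 lb/h.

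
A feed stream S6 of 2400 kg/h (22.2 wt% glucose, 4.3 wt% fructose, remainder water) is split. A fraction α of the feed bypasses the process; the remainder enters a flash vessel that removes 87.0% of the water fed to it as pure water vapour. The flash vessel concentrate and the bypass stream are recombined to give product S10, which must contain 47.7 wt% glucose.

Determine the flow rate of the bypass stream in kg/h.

393.6 kg/h

All 2400×0.222 = 532.8 kg/h of glucose reaches S10, so S10 = 532.8/0.477 = 1117 kg/h and vapour = 1283 kg/h.
The evaporator receives (1−α)·2400 of feed at 0.735 water and removes 0.870 of that water:
0.870×0.735×(1−α)×2400 = 1283
(1−α) = 1283/1534.7 = 0.8360;  α = 0.1640.
Bypass flow = 0.1640×2400 = 393.56 kg/h.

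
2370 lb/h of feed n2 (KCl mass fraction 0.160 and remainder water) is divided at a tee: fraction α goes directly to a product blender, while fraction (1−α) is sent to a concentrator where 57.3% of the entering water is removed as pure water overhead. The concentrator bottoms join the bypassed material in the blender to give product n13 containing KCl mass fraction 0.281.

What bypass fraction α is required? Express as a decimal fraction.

All 2370×0.160 = 379.2 lb/h of KCl reaches n13, so n13 = 379.2/0.281 = 1349.5 lb/h and vapour = 1020.5 lb/h.
The evaporator receives (1−α)·2370 of feed at 0.840 water and removes 0.573 of that water:
0.573×0.840×(1−α)×2370 = 1020.5
(1−α) = 1020.5/1140.7 = 0.8946;  α = 0.1054.

0.105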